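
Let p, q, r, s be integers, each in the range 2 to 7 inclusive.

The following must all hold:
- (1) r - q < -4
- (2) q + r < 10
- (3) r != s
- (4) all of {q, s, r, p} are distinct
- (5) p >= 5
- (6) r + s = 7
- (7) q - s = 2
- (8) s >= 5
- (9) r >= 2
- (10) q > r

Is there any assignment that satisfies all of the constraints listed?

Satisfiable

Take p = 6, q = 7, r = 2, s = 5. Then constraint 1: r - q = -5; constraint 2: q + r = 9; constraint 6: r + s = 7, and every other listed constraint is also met.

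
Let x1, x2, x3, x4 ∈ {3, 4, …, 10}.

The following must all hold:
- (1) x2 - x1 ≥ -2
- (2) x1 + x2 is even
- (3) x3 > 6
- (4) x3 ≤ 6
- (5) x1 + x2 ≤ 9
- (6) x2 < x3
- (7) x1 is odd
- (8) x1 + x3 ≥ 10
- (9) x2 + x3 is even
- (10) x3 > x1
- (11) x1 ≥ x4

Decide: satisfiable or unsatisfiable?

From constraint 3: x3 ≥ 7. From constraint 4: x3 ≤ 6. But 6 < 7, so no value of x3 works.

Unsatisfiable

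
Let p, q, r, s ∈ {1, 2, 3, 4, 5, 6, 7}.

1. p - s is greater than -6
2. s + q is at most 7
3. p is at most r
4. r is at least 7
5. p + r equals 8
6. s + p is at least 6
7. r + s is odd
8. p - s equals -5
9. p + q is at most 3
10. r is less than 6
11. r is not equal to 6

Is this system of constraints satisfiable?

From constraint 4: r ≥ 7. From constraint 10: r ≤ 5. But 5 < 7, so no value of r works.

Unsatisfiable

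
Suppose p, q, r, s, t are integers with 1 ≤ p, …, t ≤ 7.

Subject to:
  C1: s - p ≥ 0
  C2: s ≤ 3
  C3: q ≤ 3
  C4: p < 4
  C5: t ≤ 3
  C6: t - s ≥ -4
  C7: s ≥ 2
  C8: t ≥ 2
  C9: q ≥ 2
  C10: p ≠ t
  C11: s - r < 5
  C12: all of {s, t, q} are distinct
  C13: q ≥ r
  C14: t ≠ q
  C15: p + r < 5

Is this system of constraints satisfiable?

Constraints 2, 3, 5, 7, 8, and 9 confine each of s, t, q to the 2 values {2, 3}.
Constraint 12 requires all 3 of them to be distinct, but only 2 values are available — impossible by the pigeonhole principle.

Unsatisfiable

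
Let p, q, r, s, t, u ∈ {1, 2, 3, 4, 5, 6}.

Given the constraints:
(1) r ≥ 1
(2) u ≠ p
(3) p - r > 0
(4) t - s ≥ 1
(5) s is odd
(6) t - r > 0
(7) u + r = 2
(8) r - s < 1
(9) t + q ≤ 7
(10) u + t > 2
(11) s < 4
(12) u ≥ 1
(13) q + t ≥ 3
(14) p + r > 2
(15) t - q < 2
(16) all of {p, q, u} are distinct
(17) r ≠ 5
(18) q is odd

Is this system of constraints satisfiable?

Setting (p, q, r, s, t, u) = (2, 3, 1, 1, 2, 1) satisfies everything: constraint 3: p - r = 1; constraint 4: t - s = 1; constraint 6: t - r = 1, and the others follow.

Satisfiable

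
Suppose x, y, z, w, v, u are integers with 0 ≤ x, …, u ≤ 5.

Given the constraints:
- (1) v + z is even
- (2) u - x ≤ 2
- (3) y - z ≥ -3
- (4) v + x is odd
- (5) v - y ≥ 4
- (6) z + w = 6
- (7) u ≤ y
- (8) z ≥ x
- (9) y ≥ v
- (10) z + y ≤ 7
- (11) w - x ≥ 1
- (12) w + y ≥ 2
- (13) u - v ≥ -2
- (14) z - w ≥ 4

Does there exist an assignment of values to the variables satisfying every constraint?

Unsatisfiable

Constraints 2, 3, 5, 11, 13, and 14 give z − w ≥ 4, w − x ≥ 1, x − u ≥ -2, u − v ≥ -2, v − y ≥ 4, y − z ≥ -3.
Adding all 6 inequalities: the left sides telescope to 0, and the right sides sum to 4 + 1 + (-2) + (-2) + 4 + (-3) = 2. So 0 ≥ 2, which is false.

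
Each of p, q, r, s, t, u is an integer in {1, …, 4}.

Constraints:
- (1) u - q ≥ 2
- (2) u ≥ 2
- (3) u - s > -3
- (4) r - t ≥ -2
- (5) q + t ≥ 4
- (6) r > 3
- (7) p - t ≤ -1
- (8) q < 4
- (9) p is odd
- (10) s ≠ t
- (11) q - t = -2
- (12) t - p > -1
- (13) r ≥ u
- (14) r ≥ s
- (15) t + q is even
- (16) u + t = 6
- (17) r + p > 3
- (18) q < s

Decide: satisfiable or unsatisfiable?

One satisfying assignment is p = 1, q = 1, r = 4, s = 4, t = 3, u = 3.
For the less obvious constraints — constraint 1: u - q = 2; constraint 3: u - s = -1 — and the others hold by inspection.

Satisfiable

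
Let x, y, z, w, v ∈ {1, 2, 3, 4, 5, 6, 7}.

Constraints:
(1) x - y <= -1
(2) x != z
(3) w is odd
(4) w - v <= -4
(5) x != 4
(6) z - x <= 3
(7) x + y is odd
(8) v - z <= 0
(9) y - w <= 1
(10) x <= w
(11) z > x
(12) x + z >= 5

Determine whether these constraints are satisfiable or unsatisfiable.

Constraints 1, 4, 6, 8, and 9 give x − z ≥ -3, z − v ≥ 0, v − w ≥ 4, w − y ≥ -1, y − x ≥ 1.
Adding all 5 inequalities: the left sides telescope to 0, and the right sides sum to (-3) + 0 + 4 + (-1) + 1 = 1. So 0 ≥ 1, which is false.

Unsatisfiable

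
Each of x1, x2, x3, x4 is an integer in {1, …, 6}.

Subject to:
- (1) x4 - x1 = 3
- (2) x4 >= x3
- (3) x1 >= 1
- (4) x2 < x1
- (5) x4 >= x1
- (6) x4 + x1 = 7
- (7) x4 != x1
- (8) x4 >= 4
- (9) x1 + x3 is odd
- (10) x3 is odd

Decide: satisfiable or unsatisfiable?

Setting (x1, x2, x3, x4) = (2, 1, 5, 5) satisfies everything: constraint 1: x4 - x1 = 3; constraint 6: x4 + x1 = 7, and the others follow.

Satisfiable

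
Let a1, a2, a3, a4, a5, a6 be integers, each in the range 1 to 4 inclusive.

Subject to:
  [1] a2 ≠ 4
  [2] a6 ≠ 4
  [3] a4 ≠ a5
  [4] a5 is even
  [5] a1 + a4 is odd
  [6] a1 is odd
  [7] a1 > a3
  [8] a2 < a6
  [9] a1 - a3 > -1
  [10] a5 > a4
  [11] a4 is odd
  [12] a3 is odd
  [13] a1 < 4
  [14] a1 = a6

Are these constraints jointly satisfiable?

Constraint 6 makes a1 odd and constraint 11 makes a4 odd, so a1 + a4 must be even. Constraint 5 says a1 + a4 is odd — contradiction.

Unsatisfiable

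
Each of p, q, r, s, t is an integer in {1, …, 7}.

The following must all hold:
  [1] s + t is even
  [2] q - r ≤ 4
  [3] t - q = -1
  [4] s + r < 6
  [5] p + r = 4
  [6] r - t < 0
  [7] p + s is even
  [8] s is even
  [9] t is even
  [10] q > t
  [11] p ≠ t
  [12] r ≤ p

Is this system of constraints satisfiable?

Take p = 2, q = 5, r = 2, s = 2, t = 4. Then constraint 2: q - r = 3; constraint 3: t - q = -1, and every other listed constraint is also met.

Satisfiable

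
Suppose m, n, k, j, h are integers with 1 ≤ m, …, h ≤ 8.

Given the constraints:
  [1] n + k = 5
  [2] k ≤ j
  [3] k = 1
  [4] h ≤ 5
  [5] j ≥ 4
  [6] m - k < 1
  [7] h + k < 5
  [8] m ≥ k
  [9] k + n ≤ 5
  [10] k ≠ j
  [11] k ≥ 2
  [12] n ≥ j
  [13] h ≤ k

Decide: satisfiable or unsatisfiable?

Unsatisfiable

From constraint 11: k ≥ 2. From constraints 5 and 12: n ≥ j ≥ 4. Hence k + n ≥ 6. But constraint 9 requires k + n ≤ 5, and 5 < 6. Contradiction.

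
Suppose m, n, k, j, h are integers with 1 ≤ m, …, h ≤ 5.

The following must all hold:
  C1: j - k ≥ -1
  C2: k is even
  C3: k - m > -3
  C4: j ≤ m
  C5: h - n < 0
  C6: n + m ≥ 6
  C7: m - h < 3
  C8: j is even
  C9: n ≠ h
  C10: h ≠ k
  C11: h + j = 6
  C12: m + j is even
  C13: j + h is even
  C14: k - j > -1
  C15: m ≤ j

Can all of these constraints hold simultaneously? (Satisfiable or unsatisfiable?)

One satisfying assignment is m = 4, n = 5, k = 4, j = 4, h = 2.
For the less obvious constraints — constraint 1: j - k = 0; constraint 3: k - m = 0; constraint 5: h - n = -3 — and the others hold by inspection.

Satisfiable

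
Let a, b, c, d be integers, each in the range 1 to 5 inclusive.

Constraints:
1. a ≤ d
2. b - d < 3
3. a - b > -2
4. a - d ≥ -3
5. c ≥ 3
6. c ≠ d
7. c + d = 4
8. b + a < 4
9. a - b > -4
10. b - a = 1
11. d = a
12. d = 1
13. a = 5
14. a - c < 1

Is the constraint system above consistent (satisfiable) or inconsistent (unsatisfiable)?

Unsatisfiable

Constraint 12 fixes d = 1 and constraint 13 fixes a = 5, but constraint 11 requires d = a. Since 1 ≠ 5, contradiction.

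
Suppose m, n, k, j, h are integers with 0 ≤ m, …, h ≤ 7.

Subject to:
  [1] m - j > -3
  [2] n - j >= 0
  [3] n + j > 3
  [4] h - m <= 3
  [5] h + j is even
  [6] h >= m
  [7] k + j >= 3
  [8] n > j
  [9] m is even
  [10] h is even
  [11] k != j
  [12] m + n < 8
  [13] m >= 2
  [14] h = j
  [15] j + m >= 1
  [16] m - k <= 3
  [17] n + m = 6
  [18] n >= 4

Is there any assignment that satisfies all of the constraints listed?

Satisfiable

Setting (m, n, k, j, h) = (2, 4, 1, 2, 2) satisfies everything: constraint 1: m - j = 0; constraint 2: n - j = 2, and the others follow.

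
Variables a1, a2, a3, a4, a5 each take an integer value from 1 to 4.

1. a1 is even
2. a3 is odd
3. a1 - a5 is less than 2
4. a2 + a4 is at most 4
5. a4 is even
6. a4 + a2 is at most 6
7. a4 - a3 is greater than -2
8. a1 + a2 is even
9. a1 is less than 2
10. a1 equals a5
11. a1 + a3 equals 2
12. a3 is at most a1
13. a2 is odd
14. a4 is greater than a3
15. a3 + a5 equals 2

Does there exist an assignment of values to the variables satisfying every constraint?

Constraint 1 makes a1 even and constraint 13 makes a2 odd, so a1 + a2 must be odd. Constraint 8 says a1 + a2 is even — contradiction.

Unsatisfiable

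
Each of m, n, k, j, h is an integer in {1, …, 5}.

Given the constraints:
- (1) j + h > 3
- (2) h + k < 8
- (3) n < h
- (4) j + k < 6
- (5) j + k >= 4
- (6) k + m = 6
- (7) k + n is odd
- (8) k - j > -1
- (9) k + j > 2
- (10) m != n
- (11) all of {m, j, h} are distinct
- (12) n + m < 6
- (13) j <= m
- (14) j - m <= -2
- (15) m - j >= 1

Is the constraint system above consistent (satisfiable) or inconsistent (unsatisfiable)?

Satisfiable

Setting (m, n, k, j, h) = (3, 2, 3, 1, 4) satisfies everything: constraint 1: j + h = 5; constraint 2: h + k = 7, and the others follow.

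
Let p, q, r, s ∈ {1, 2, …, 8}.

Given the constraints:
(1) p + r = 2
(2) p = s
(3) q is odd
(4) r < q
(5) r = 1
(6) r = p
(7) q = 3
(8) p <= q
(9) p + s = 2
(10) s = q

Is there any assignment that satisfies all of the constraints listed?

Unsatisfiable

Constraint 5 fixes r = 1 and constraint 7 fixes q = 3. Constraints 2, 6, and 10 give r = p = s = q, so r = q. But 1 ≠ 3 — contradiction.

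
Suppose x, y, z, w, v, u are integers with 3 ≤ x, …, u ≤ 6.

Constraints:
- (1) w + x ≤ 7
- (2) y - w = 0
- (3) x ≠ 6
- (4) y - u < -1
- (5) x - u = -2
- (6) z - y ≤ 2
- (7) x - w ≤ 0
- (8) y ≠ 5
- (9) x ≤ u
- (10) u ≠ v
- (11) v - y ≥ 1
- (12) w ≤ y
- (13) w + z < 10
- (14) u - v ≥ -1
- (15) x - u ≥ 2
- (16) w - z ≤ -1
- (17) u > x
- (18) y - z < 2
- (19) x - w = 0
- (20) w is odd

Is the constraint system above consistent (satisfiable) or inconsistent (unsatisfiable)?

Constraints 6, 7, 11, 14, 15, and 16 give z − w ≥ 1, w − x ≥ 0, x − u ≥ 2, u − v ≥ -1, v − y ≥ 1, y − z ≥ -2.
Adding all 6 inequalities: the left sides telescope to 0, and the right sides sum to 1 + 0 + 2 + (-1) + 1 + (-2) = 1. So 0 ≥ 1, which is false.

Unsatisfiable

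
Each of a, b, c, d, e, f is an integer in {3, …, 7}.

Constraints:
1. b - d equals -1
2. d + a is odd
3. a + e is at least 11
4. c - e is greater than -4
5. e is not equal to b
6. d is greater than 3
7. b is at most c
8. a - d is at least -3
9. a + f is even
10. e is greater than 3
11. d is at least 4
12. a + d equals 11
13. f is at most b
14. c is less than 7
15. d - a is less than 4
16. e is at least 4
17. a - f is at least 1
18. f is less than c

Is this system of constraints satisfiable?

Satisfiable

Setting (a, b, c, d, e, f) = (5, 5, 5, 6, 7, 3) satisfies everything: constraint 1: b - d = -1; constraint 3: a + e = 12, and the others follow.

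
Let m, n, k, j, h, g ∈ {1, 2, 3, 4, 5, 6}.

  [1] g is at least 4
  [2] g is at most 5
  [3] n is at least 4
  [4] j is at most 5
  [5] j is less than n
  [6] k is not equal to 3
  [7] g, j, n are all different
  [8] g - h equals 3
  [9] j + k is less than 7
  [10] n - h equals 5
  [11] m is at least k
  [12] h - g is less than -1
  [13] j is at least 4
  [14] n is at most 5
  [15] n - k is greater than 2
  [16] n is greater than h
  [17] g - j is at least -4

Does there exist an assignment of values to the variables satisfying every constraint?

Unsatisfiable

Constraints 1, 2, 3, 4, 13, and 14 confine each of g, j, n to the 2 values {4, 5}.
Constraint 7 requires all 3 of them to be distinct, but only 2 values are available — impossible by the pigeonhole principle.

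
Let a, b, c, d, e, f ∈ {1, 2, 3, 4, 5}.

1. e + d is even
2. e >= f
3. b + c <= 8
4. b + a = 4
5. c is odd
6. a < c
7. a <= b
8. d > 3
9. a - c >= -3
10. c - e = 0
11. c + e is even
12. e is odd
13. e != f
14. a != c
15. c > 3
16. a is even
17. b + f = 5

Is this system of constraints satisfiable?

One satisfying assignment is a = 2, b = 2, c = 5, d = 5, e = 5, f = 3.
For the less obvious constraints — constraint 3: b + c = 7; constraint 4: b + a = 4; constraint 9: a - c = -3 — and the others hold by inspection.

Satisfiable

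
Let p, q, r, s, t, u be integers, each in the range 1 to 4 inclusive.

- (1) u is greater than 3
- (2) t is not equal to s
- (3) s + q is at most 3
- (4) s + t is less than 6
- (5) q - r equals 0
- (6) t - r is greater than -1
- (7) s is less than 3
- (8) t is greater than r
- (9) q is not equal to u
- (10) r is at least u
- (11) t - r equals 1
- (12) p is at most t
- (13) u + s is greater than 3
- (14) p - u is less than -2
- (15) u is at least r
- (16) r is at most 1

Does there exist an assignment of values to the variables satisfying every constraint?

Unsatisfiable

From constraint 1: u ≥ 4. From constraints 10 and 16: u ≤ r and r ≤ 1, so u ≤ 1. But 1 < 4, so no value of u works.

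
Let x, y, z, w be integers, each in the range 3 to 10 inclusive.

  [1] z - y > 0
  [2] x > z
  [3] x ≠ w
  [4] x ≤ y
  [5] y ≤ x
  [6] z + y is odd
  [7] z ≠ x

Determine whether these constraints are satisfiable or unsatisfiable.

Unsatisfiable

Constraints 1, 2, and 4 give z < x, x ≤ y, y < z. Chaining: z < x ≤ y < z, which forces z < z — impossible.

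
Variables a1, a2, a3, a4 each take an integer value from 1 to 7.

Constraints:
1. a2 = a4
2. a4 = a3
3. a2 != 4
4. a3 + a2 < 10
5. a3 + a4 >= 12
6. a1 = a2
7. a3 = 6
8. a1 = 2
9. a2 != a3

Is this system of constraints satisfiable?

Constraint 8 fixes a1 = 2 and constraint 7 fixes a3 = 6. Constraints 1, 2, and 6 give a1 = a2 = a4 = a3, so a1 = a3. But 2 ≠ 6 — contradiction.

Unsatisfiable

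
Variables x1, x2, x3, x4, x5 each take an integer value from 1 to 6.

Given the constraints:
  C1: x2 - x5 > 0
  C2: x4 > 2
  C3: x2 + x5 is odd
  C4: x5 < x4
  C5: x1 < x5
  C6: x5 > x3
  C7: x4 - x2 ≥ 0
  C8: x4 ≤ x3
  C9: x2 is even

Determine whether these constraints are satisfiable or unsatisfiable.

Unsatisfiable

Constraints 1, 6, 7, and 8 give x4 ≤ x3, x3 < x5, x5 < x2, x2 ≤ x4. Chaining: x4 ≤ x3 < x5 < x2 ≤ x4, which forces x4 < x4 — impossible.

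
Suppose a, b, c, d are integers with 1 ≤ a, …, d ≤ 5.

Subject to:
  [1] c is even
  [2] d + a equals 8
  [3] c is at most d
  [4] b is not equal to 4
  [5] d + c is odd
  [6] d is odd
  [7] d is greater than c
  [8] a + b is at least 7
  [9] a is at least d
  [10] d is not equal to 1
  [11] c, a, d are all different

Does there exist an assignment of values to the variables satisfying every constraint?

Satisfiable

One satisfying assignment is a = 5, b = 3, c = 2, d = 3.
For the less obvious constraints — constraint 2: d + a = 8; constraint 8: a + b = 8 — and the others hold by inspection.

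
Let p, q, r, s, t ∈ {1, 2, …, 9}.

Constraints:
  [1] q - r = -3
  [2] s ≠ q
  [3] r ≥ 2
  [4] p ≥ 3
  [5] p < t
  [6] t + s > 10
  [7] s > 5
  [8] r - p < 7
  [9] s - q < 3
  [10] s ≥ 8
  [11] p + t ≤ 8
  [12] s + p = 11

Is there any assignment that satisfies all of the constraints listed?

Satisfiable

Take p = 3, q = 6, r = 9, s = 8, t = 5. Then constraint 1: q - r = -3; constraint 6: t + s = 13, and every other listed constraint is also met.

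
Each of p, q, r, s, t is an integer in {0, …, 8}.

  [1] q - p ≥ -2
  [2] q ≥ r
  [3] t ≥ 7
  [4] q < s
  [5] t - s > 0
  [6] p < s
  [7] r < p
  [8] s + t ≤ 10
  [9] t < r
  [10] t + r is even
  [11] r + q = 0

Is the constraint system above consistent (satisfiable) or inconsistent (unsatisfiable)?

Constraints 5, 6, 7, and 9 give r < p, p < s, s < t, t < r. Chaining: r < p < s < t < r, which forces r < r — impossible.

Unsatisfiable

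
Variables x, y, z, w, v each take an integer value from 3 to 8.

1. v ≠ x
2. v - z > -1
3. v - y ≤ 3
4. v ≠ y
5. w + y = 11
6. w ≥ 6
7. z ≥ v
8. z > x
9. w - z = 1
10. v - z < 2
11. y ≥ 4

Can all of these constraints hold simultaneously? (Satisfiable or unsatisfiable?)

Satisfiable

The assignment x = 4, y = 4, z = 6, w = 7, v = 6 works:
  constraint 2 holds since v - z = 0.
  constraint 3 holds since v - y = 2.
The rest check out directly.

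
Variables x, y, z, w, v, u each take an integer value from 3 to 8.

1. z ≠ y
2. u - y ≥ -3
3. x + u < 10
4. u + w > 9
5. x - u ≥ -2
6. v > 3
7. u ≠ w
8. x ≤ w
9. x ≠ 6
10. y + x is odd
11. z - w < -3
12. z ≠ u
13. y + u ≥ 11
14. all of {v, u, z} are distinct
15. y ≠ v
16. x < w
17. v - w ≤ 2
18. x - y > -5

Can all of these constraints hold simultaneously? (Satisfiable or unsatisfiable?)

Try x = 4, y = 7, z = 3, w = 8, v = 8, u = 4.
Check constraint 2: u - y = -3; constraint 3: x + u = 8. The remaining constraints are straightforward to verify.

Satisfiable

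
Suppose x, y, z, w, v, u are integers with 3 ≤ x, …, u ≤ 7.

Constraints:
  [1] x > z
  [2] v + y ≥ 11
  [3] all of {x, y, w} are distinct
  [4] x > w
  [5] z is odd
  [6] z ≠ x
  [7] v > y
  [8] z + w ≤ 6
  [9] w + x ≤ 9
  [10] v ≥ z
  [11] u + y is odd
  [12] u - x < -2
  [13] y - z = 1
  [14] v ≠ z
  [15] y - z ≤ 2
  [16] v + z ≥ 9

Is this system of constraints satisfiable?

One satisfying assignment is x = 6, y = 4, z = 3, w = 3, v = 7, u = 3.
For the less obvious constraints — constraint 2: v + y = 11; constraint 8: z + w = 6; constraint 9: w + x = 9 — and the others hold by inspection.

Satisfiable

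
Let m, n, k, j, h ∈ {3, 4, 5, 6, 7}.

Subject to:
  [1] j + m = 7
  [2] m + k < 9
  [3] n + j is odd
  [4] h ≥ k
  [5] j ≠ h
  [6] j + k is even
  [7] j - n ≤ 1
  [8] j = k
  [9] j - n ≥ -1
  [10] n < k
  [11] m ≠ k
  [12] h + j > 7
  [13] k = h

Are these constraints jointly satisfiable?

Unsatisfiable

From constraints 8 and 13, j = k = h, so j = h. But constraint 5 says j ≠ h. Contradiction.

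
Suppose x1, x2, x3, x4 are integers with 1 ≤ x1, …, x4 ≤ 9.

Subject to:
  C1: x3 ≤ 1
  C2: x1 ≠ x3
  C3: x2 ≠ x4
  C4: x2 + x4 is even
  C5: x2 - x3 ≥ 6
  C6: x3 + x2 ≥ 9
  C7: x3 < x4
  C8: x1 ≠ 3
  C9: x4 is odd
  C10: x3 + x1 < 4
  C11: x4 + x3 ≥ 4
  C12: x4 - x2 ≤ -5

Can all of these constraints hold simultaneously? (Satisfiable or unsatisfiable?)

Satisfiable

The assignment x1 = 2, x2 = 9, x3 = 1, x4 = 3 works:
  constraint 5 holds since x2 - x3 = 8.
  constraint 6 holds since x3 + x2 = 10.
  constraint 10 holds since x3 + x1 = 3.
The rest check out directly.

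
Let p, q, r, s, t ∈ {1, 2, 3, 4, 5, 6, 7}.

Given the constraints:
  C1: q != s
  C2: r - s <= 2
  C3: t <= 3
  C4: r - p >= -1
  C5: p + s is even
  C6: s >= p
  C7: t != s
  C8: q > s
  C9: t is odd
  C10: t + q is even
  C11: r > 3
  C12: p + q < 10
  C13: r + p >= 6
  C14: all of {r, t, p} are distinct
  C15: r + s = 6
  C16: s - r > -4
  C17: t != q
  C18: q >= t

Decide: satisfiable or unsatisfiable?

Satisfiable

One satisfying assignment is p = 2, q = 7, r = 4, s = 2, t = 3.
For the less obvious constraints — constraint 2: r - s = 2; constraint 4: r - p = 2 — and the others hold by inspection.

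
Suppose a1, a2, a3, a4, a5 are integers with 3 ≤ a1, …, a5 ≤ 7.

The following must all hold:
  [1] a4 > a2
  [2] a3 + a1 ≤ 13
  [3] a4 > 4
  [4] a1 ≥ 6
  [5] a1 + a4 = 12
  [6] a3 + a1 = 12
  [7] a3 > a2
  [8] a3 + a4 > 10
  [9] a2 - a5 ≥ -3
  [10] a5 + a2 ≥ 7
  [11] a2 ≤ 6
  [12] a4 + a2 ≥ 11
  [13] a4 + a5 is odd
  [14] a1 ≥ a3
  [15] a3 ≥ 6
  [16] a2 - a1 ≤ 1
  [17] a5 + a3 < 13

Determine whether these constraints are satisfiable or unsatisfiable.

Satisfiable

One satisfying assignment is a1 = 6, a2 = 5, a3 = 6, a4 = 6, a5 = 5.
For the less obvious constraints — constraint 2: a3 + a1 = 12; constraint 5: a1 + a4 = 12 — and the others hold by inspection.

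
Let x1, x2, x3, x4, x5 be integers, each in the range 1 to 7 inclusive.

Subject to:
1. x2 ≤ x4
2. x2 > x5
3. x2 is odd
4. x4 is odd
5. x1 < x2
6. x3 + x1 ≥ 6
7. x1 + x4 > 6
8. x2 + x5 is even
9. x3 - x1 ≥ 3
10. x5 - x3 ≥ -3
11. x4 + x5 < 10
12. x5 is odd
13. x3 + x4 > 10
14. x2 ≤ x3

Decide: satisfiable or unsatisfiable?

Take x1 = 3, x2 = 5, x3 = 6, x4 = 5, x5 = 3. Then constraint 6: x3 + x1 = 9; constraint 7: x1 + x4 = 8; constraint 9: x3 - x1 = 3, and every other listed constraint is also met.

Satisfiable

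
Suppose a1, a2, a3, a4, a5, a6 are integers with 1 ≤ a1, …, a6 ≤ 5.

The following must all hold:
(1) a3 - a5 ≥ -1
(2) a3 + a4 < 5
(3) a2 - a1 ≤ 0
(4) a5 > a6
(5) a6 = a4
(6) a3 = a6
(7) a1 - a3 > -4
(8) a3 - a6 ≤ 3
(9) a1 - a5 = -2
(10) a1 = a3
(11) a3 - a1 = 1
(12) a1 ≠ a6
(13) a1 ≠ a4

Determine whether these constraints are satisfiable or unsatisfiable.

From constraints 5, 6, and 10, a1 = a3 = a6 = a4, so a1 = a4. But constraint 13 says a1 ≠ a4. Contradiction.

Unsatisfiable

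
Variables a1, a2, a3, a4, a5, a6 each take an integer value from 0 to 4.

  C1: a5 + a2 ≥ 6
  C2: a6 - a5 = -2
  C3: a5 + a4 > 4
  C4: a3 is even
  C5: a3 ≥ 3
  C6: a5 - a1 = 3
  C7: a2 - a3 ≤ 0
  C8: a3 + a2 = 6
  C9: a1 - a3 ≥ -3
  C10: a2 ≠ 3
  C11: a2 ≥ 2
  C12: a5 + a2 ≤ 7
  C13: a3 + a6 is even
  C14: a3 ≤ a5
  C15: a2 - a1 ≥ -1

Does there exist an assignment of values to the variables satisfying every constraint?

Satisfiable

One satisfying assignment is a1 = 1, a2 = 2, a3 = 4, a4 = 3, a5 = 4, a6 = 2.
For the less obvious constraints — constraint 1: a5 + a2 = 6; constraint 2: a6 - a5 = -2 — and the others hold by inspection.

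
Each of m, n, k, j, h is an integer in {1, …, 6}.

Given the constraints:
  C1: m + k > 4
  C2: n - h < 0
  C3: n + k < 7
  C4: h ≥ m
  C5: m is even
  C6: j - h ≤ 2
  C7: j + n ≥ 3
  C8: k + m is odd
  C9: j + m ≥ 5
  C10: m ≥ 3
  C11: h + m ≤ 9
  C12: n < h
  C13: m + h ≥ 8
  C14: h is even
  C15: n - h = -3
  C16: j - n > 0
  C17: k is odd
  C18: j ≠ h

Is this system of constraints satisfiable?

Take m = 4, n = 1, k = 3, j = 3, h = 4. Then constraint 1: m + k = 7; constraint 2: n - h = -3; constraint 3: n + k = 4, and every other listed constraint is also met.

Satisfiable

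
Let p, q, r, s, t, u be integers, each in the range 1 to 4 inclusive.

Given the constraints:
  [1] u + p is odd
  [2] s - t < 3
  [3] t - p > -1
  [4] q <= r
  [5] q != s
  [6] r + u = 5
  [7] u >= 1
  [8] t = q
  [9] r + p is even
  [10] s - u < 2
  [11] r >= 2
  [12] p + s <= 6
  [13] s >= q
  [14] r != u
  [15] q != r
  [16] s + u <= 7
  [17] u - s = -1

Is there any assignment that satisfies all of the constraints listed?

Take p = 1, q = 1, r = 3, s = 3, t = 1, u = 2. Then constraint 2: s - t = 2; constraint 3: t - p = 0, and every other listed constraint is also met.

Satisfiable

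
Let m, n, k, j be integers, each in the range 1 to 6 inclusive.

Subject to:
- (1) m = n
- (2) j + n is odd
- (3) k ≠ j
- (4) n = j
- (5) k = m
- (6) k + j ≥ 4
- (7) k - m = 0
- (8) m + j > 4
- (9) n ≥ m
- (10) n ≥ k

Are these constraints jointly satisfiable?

Unsatisfiable

From constraints 1, 4, and 5, k = m = n = j, so k = j. But constraint 3 says k ≠ j. Contradiction.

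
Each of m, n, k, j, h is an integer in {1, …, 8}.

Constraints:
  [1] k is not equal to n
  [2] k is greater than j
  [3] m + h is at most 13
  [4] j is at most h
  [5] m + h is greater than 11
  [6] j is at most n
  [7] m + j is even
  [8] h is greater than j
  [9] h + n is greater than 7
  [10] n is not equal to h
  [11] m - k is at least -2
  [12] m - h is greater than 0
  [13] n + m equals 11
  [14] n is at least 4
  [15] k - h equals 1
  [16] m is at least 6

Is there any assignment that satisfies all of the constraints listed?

Satisfiable

One satisfying assignment is m = 7, n = 4, k = 6, j = 3, h = 5.
For the less obvious constraints — constraint 3: m + h = 12; constraint 5: m + h = 12; constraint 9: h + n = 9 — and the others hold by inspection.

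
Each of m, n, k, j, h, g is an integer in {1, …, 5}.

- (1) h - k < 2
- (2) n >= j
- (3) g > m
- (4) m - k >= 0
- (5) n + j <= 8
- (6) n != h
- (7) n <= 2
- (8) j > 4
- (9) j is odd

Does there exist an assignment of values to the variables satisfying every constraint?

From constraint 8: j ≥ 5. From constraints 2 and 7: j ≤ n and n ≤ 2, so j ≤ 2. But 2 < 5, so no value of j works.

Unsatisfiable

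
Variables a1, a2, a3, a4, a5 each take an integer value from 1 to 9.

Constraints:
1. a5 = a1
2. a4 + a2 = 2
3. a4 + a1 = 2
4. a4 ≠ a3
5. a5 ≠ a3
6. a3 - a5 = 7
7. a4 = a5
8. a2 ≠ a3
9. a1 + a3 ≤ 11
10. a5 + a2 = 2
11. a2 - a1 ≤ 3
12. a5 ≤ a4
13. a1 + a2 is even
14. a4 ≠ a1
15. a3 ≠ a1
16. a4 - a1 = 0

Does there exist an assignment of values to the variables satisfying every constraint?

Unsatisfiable

From constraints 1 and 7, a4 = a5 = a1, so a4 = a1. But constraint 14 says a4 ≠ a1. Contradiction.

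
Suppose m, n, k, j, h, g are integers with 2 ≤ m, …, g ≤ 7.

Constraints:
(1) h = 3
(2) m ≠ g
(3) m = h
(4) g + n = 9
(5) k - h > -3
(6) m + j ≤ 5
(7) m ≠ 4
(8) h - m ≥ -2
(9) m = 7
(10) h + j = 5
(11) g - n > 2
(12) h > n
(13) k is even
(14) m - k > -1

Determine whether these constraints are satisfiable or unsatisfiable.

Unsatisfiable

Constraint 9 fixes m = 7 and constraint 1 fixes h = 3, but constraint 3 requires m = h. Since 7 ≠ 3, contradiction.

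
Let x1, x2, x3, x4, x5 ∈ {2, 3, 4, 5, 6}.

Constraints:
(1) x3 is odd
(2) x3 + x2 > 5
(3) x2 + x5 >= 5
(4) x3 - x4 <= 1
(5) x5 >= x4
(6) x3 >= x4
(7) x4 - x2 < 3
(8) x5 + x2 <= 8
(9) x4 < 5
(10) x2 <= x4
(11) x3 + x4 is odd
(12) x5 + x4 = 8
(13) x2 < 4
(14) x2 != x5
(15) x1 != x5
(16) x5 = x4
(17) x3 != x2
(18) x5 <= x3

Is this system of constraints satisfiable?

Satisfiable

Take x1 = 2, x2 = 2, x3 = 5, x4 = 4, x5 = 4. Then constraint 2: x3 + x2 = 7; constraint 3: x2 + x5 = 6, and every other listed constraint is also met.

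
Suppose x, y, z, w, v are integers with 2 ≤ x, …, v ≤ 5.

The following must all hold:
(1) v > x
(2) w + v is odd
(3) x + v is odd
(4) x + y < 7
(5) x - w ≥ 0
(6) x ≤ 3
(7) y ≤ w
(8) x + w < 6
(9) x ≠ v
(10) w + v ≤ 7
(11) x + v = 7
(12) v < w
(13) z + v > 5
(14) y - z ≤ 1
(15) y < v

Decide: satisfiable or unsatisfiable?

Constraints 1, 5, and 12 give w ≤ x, x < v, v < w. Chaining: w ≤ x < v < w, which forces w < w — impossible.

Unsatisfiable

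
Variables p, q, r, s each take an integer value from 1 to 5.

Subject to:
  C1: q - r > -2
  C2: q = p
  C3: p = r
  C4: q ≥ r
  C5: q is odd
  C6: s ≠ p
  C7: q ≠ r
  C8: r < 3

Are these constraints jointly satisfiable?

From constraints 2 and 3, q = p = r, so q = r. But constraint 7 says q ≠ r. Contradiction.

Unsatisfiable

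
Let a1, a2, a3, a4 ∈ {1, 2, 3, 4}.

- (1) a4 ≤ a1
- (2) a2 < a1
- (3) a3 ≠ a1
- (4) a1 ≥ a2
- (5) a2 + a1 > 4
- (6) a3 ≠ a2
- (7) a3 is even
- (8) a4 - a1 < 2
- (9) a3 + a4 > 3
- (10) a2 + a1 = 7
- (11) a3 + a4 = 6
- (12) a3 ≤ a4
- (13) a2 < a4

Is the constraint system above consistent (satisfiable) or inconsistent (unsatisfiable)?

Satisfiable

One satisfying assignment is a1 = 4, a2 = 3, a3 = 2, a4 = 4.
For the less obvious constraints — constraint 5: a2 + a1 = 7; constraint 8: a4 - a1 = 0; constraint 9: a3 + a4 = 6 — and the others hold by inspection.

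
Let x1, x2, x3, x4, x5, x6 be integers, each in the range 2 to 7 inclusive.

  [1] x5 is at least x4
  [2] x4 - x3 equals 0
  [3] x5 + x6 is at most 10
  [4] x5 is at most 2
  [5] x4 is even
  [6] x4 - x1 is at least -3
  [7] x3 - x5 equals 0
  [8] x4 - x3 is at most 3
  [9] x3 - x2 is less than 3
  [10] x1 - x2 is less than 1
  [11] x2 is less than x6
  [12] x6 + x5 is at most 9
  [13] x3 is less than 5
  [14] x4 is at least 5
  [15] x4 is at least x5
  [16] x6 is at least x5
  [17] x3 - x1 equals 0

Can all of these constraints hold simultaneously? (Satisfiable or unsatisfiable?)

Unsatisfiable

From constraints 1 and 14: x5 ≥ x4 and x4 ≥ 5, so x5 ≥ 5. From constraint 4: x5 ≤ 2. But 2 < 5, so no value of x5 works.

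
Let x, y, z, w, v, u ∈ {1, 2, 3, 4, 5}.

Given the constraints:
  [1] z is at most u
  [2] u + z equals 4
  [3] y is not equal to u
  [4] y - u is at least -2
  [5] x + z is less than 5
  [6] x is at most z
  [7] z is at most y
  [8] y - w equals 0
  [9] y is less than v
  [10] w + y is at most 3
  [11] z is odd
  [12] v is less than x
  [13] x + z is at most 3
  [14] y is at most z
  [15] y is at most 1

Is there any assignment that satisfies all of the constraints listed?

Unsatisfiable

Constraints 6, 7, 9, and 12 give v < x, x ≤ z, z ≤ y, y < v. Chaining: v < x ≤ z ≤ y < v, which forces v < v — impossible.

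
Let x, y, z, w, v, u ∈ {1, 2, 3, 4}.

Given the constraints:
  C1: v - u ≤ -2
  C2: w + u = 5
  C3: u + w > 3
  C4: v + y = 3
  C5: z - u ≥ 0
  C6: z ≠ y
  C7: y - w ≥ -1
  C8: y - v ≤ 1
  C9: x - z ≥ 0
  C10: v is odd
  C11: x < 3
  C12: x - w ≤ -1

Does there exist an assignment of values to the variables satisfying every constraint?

Constraints 1, 5, 7, 8, 9, and 12 give u − v ≥ 2, v − y ≥ -1, y − w ≥ -1, w − x ≥ 1, x − z ≥ 0, z − u ≥ 0.
Adding all 6 inequalities: the left sides telescope to 0, and the right sides sum to 2 + (-1) + (-1) + 1 + 0 + 0 = 1. So 0 ≥ 1, which is false.

Unsatisfiable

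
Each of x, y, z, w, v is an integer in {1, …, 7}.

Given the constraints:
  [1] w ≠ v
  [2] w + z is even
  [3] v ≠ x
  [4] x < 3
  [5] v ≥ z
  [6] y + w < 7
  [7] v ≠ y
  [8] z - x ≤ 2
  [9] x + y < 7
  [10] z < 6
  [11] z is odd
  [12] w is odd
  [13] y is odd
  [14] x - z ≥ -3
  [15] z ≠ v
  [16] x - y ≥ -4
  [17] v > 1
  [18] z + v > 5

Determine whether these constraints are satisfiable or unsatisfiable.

Setting (x, y, z, w, v) = (1, 5, 1, 1, 7) satisfies everything: constraint 6: y + w = 6; constraint 8: z - x = 0; constraint 9: x + y = 6, and the others follow.

Satisfiable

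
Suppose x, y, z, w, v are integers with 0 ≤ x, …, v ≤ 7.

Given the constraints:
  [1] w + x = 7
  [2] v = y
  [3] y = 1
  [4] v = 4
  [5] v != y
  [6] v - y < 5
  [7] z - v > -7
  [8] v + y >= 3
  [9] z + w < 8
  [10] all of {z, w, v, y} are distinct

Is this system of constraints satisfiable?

Constraint 4 fixes v = 4 and constraint 3 fixes y = 1, but constraint 2 requires v = y. Since 4 ≠ 1, contradiction.

Unsatisfiable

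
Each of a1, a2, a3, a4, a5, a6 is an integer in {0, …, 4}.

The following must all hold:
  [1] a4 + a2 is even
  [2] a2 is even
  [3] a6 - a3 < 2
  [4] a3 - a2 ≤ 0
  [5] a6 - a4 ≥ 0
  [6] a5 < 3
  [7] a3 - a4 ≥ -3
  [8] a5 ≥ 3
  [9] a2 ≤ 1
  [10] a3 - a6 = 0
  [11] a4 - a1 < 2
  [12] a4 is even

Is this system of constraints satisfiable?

Unsatisfiable

From constraint 8: a5 ≥ 3. From constraint 6: a5 ≤ 2. But 2 < 3, so no value of a5 works.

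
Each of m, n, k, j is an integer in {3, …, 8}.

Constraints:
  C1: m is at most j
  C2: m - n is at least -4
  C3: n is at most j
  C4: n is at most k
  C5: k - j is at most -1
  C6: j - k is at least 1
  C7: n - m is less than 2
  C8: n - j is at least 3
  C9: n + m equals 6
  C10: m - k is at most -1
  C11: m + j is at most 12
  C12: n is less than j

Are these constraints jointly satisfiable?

Unsatisfiable

Constraints 2, 6, 8, and 10 give n − j ≥ 3, j − k ≥ 1, k − m ≥ 1, m − n ≥ -4.
Adding all 4 inequalities: the left sides telescope to 0, and the right sides sum to 3 + 1 + 1 + (-4) = 1. So 0 ≥ 1, which is false.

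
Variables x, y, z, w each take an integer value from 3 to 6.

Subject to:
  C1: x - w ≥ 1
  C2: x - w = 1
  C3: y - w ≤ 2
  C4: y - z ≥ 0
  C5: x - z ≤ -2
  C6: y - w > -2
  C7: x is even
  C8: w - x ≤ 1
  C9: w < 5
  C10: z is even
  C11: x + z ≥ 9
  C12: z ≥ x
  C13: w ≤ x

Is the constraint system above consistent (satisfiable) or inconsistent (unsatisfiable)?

Constraints 1, 3, 4, and 5 give z − x ≥ 2, x − w ≥ 1, w − y ≥ -2, y − z ≥ 0.
Adding all 4 inequalities: the left sides telescope to 0, and the right sides sum to 2 + 1 + (-2) + 0 = 1. So 0 ≥ 1, which is false.

Unsatisfiable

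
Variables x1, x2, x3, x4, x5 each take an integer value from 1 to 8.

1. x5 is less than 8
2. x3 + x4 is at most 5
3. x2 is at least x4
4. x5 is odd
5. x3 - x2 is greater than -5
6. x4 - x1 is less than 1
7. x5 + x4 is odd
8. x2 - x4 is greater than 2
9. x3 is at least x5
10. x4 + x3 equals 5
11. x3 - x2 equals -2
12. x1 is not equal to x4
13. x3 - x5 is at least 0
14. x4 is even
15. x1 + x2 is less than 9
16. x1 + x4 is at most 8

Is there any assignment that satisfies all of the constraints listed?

The assignment x1 = 3, x2 = 5, x3 = 3, x4 = 2, x5 = 1 works:
  constraint 2 holds since x3 + x4 = 5.
  constraint 5 holds since x3 - x2 = -2.
The rest check out directly.

Satisfiable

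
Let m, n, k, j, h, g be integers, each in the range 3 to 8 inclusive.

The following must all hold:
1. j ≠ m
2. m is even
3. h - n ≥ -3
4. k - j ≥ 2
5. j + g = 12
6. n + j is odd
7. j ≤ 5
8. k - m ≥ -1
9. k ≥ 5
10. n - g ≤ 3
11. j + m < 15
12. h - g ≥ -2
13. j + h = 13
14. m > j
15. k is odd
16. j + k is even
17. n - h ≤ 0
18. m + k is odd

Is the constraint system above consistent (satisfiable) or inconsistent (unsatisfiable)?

Take m = 8, n = 8, k = 7, j = 5, h = 8, g = 7. Then constraint 3: h - n = 0; constraint 4: k - j = 2, and every other listed constraint is also met.

Satisfiable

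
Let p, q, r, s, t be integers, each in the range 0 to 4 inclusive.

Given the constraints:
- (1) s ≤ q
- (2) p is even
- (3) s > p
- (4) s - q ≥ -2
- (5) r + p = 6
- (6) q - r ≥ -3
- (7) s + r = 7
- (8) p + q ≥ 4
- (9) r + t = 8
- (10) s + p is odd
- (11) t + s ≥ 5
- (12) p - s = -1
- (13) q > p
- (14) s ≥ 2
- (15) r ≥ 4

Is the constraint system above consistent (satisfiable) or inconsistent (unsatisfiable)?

The assignment p = 2, q = 3, r = 4, s = 3, t = 4 works:
  constraint 4 holds since s - q = 0.
  constraint 5 holds since r + p = 6.
The rest check out directly.

Satisfiable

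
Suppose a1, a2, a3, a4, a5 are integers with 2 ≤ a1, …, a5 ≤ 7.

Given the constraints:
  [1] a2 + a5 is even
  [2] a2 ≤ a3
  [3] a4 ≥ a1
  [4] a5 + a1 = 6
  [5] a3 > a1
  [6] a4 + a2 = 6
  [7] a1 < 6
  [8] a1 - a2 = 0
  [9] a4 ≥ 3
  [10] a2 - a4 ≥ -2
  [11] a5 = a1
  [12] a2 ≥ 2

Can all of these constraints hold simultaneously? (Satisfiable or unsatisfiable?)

Setting (a1, a2, a3, a4, a5) = (3, 3, 7, 3, 3) satisfies everything: constraint 4: a5 + a1 = 6; constraint 6: a4 + a2 = 6; constraint 8: a1 - a2 = 0, and the others follow.

Satisfiable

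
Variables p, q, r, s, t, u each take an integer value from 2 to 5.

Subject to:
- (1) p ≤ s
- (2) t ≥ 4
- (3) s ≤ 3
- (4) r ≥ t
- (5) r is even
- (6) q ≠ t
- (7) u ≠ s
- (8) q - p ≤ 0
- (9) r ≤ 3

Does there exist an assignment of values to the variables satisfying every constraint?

Unsatisfiable

From constraints 2 and 4: r ≥ t and t ≥ 4, so r ≥ 4. From constraint 9: r ≤ 3. But 3 < 4, so no value of r works.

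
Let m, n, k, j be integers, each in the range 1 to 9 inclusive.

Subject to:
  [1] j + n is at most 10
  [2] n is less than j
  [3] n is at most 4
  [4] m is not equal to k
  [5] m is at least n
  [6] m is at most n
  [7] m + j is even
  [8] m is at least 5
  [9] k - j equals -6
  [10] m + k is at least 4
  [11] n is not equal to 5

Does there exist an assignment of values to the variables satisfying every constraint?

From constraint 8: m ≥ 5. From constraints 3 and 6: m ≤ n and n ≤ 4, so m ≤ 4. But 4 < 5, so no value of m works.

Unsatisfiable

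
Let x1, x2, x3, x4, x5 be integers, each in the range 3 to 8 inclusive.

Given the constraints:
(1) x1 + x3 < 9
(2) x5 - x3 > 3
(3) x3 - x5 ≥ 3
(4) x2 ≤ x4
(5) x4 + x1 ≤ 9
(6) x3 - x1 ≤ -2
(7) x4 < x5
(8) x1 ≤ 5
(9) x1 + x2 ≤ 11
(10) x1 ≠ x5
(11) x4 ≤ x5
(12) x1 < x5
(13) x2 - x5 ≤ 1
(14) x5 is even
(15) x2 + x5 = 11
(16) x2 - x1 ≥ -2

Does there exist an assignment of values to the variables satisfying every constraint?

Constraints 3, 6, 13, and 16 give x5 − x2 ≥ -1, x2 − x1 ≥ -2, x1 − x3 ≥ 2, x3 − x5 ≥ 3.
Adding all 4 inequalities: the left sides telescope to 0, and the right sides sum to (-1) + (-2) + 2 + 3 = 2. So 0 ≥ 2, which is false.

Unsatisfiable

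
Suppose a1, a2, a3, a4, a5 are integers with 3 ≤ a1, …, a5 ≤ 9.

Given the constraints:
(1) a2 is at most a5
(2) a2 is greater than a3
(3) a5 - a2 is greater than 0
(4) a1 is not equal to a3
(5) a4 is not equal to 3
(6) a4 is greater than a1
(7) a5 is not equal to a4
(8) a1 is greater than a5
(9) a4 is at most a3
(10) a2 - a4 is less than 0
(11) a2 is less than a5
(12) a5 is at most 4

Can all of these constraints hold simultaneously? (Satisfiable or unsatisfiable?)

Constraints 2, 6, 8, 9, and 11 give a4 ≤ a3, a3 < a2, a2 < a5, a5 < a1, a1 < a4. Chaining: a4 ≤ a3 < a2 < a5 < a1 < a4, which forces a4 < a4 — impossible.

Unsatisfiable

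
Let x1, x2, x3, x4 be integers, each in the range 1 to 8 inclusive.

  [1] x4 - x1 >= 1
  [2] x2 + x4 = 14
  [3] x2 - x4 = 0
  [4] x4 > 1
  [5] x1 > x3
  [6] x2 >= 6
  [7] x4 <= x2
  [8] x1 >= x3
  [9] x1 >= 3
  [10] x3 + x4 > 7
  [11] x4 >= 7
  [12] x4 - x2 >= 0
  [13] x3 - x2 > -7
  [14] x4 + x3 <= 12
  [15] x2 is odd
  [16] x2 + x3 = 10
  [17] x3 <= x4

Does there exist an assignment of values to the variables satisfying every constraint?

Satisfiable

Setting (x1, x2, x3, x4) = (6, 7, 3, 7) satisfies everything: constraint 1: x4 - x1 = 1; constraint 2: x2 + x4 = 14; constraint 3: x2 - x4 = 0, and the others follow.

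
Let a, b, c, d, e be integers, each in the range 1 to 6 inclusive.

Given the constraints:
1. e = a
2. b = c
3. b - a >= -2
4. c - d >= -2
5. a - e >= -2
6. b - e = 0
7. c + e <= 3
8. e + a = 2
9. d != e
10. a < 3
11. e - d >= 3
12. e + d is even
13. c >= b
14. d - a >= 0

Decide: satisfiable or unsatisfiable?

Constraints 5, 11, and 14 give e − d ≥ 3, d − a ≥ 0, a − e ≥ -2.
Adding all 3 inequalities: the left sides telescope to 0, and the right sides sum to 3 + 0 + (-2) = 1. So 0 ≥ 1, which is false.

Unsatisfiable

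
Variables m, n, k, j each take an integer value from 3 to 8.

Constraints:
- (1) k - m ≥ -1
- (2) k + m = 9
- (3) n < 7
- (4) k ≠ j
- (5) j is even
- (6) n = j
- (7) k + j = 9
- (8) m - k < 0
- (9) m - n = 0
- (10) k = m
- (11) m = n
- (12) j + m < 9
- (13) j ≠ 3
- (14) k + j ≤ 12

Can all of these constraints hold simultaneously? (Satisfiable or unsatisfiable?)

From constraints 6, 10, and 11, k = m = n = j, so k = j. But constraint 4 says k ≠ j. Contradiction.

Unsatisfiable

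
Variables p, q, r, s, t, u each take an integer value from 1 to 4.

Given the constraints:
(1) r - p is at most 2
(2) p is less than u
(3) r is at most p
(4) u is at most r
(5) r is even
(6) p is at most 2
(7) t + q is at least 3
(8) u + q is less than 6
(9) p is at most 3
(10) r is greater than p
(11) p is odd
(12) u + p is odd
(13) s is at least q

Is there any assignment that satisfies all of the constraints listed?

Unsatisfiable

Constraints 2, 3, and 4 give u ≤ r, r ≤ p, p < u. Chaining: u ≤ r ≤ p < u, which forces u < u — impossible.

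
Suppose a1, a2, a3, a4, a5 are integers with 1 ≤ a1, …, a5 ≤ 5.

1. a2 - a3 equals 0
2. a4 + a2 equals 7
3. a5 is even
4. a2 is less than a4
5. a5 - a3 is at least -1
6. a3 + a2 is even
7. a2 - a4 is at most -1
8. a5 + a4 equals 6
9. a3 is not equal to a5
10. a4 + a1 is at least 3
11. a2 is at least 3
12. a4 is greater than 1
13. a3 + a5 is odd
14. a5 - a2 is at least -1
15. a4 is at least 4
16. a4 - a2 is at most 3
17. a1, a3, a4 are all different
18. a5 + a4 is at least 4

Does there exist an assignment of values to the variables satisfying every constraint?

One satisfying assignment is a1 = 1, a2 = 3, a3 = 3, a4 = 4, a5 = 2.
For the less obvious constraints — constraint 1: a2 - a3 = 0; constraint 2: a4 + a2 = 7; constraint 5: a5 - a3 = -1 — and the others hold by inspection.

Satisfiable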